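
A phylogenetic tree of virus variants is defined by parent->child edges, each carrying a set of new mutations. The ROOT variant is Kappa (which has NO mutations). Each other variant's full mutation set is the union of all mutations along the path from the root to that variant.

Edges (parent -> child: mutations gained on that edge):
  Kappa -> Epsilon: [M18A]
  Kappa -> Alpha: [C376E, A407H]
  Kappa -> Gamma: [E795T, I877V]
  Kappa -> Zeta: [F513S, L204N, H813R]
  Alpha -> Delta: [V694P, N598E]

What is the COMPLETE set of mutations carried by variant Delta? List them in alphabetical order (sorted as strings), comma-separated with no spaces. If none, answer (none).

Answer: A407H,C376E,N598E,V694P

Derivation:
At Kappa: gained [] -> total []
At Alpha: gained ['C376E', 'A407H'] -> total ['A407H', 'C376E']
At Delta: gained ['V694P', 'N598E'] -> total ['A407H', 'C376E', 'N598E', 'V694P']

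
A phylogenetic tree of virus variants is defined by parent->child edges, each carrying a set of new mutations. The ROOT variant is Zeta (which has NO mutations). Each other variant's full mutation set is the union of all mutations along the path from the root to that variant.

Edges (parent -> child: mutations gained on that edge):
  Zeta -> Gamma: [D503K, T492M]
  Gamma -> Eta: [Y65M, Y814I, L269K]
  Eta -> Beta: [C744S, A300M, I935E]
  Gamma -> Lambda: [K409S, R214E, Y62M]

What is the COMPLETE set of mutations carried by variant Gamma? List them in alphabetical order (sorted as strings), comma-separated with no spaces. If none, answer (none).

Answer: D503K,T492M

Derivation:
At Zeta: gained [] -> total []
At Gamma: gained ['D503K', 'T492M'] -> total ['D503K', 'T492M']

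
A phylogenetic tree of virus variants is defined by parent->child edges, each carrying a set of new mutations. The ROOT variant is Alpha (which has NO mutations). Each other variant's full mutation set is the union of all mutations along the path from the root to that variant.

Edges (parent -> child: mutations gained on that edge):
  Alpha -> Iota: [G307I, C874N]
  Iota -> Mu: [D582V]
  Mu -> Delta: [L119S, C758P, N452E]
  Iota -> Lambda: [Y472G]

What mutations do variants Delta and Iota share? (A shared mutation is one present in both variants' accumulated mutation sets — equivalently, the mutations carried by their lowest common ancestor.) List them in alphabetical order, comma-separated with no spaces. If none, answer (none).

Answer: C874N,G307I

Derivation:
Accumulating mutations along path to Delta:
  At Alpha: gained [] -> total []
  At Iota: gained ['G307I', 'C874N'] -> total ['C874N', 'G307I']
  At Mu: gained ['D582V'] -> total ['C874N', 'D582V', 'G307I']
  At Delta: gained ['L119S', 'C758P', 'N452E'] -> total ['C758P', 'C874N', 'D582V', 'G307I', 'L119S', 'N452E']
Mutations(Delta) = ['C758P', 'C874N', 'D582V', 'G307I', 'L119S', 'N452E']
Accumulating mutations along path to Iota:
  At Alpha: gained [] -> total []
  At Iota: gained ['G307I', 'C874N'] -> total ['C874N', 'G307I']
Mutations(Iota) = ['C874N', 'G307I']
Intersection: ['C758P', 'C874N', 'D582V', 'G307I', 'L119S', 'N452E'] ∩ ['C874N', 'G307I'] = ['C874N', 'G307I']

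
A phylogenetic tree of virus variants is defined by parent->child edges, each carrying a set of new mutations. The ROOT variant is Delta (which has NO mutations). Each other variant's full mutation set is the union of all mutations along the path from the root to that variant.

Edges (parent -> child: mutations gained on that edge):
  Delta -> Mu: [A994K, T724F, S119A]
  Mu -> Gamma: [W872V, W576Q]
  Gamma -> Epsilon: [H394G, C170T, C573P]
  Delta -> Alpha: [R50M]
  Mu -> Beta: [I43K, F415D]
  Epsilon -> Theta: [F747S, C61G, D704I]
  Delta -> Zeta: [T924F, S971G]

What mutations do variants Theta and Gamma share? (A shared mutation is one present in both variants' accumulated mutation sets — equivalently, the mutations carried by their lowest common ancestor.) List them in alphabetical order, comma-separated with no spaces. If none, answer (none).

Answer: A994K,S119A,T724F,W576Q,W872V

Derivation:
Accumulating mutations along path to Theta:
  At Delta: gained [] -> total []
  At Mu: gained ['A994K', 'T724F', 'S119A'] -> total ['A994K', 'S119A', 'T724F']
  At Gamma: gained ['W872V', 'W576Q'] -> total ['A994K', 'S119A', 'T724F', 'W576Q', 'W872V']
  At Epsilon: gained ['H394G', 'C170T', 'C573P'] -> total ['A994K', 'C170T', 'C573P', 'H394G', 'S119A', 'T724F', 'W576Q', 'W872V']
  At Theta: gained ['F747S', 'C61G', 'D704I'] -> total ['A994K', 'C170T', 'C573P', 'C61G', 'D704I', 'F747S', 'H394G', 'S119A', 'T724F', 'W576Q', 'W872V']
Mutations(Theta) = ['A994K', 'C170T', 'C573P', 'C61G', 'D704I', 'F747S', 'H394G', 'S119A', 'T724F', 'W576Q', 'W872V']
Accumulating mutations along path to Gamma:
  At Delta: gained [] -> total []
  At Mu: gained ['A994K', 'T724F', 'S119A'] -> total ['A994K', 'S119A', 'T724F']
  At Gamma: gained ['W872V', 'W576Q'] -> total ['A994K', 'S119A', 'T724F', 'W576Q', 'W872V']
Mutations(Gamma) = ['A994K', 'S119A', 'T724F', 'W576Q', 'W872V']
Intersection: ['A994K', 'C170T', 'C573P', 'C61G', 'D704I', 'F747S', 'H394G', 'S119A', 'T724F', 'W576Q', 'W872V'] ∩ ['A994K', 'S119A', 'T724F', 'W576Q', 'W872V'] = ['A994K', 'S119A', 'T724F', 'W576Q', 'W872V']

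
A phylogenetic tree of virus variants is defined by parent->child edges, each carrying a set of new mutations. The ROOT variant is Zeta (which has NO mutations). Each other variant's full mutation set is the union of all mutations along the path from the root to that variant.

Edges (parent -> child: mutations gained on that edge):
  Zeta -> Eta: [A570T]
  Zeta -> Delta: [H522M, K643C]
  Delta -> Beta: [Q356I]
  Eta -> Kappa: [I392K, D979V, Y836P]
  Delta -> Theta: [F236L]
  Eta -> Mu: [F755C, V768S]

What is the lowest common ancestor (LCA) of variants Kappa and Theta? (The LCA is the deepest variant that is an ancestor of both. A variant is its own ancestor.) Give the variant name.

Answer: Zeta

Derivation:
Path from root to Kappa: Zeta -> Eta -> Kappa
  ancestors of Kappa: {Zeta, Eta, Kappa}
Path from root to Theta: Zeta -> Delta -> Theta
  ancestors of Theta: {Zeta, Delta, Theta}
Common ancestors: {Zeta}
Walk up from Theta: Theta (not in ancestors of Kappa), Delta (not in ancestors of Kappa), Zeta (in ancestors of Kappa)
Deepest common ancestor (LCA) = Zeta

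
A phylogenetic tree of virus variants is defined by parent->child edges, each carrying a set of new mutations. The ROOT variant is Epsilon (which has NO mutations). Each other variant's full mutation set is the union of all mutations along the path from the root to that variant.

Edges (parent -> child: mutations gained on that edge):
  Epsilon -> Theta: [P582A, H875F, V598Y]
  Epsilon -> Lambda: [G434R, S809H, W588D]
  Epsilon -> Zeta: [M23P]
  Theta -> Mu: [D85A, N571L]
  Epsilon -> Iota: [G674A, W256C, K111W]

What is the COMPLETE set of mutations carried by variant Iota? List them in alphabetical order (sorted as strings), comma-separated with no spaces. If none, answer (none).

Answer: G674A,K111W,W256C

Derivation:
At Epsilon: gained [] -> total []
At Iota: gained ['G674A', 'W256C', 'K111W'] -> total ['G674A', 'K111W', 'W256C']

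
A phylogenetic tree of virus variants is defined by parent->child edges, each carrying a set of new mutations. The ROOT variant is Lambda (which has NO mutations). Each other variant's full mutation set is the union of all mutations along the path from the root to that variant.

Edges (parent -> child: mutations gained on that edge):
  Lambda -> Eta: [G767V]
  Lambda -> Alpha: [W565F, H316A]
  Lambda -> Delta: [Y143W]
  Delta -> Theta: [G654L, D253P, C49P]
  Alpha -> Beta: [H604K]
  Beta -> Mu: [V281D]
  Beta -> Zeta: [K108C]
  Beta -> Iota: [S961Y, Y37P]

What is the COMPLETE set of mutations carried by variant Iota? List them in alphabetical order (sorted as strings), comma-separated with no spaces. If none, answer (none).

At Lambda: gained [] -> total []
At Alpha: gained ['W565F', 'H316A'] -> total ['H316A', 'W565F']
At Beta: gained ['H604K'] -> total ['H316A', 'H604K', 'W565F']
At Iota: gained ['S961Y', 'Y37P'] -> total ['H316A', 'H604K', 'S961Y', 'W565F', 'Y37P']

Answer: H316A,H604K,S961Y,W565F,Y37P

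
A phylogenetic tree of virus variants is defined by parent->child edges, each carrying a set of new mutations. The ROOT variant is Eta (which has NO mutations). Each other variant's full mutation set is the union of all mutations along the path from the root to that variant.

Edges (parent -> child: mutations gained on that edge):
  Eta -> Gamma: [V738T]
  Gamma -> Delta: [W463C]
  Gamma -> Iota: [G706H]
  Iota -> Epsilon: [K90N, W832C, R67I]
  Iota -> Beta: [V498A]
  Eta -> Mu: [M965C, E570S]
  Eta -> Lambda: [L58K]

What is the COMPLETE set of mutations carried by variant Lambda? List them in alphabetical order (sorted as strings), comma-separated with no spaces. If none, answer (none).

Answer: L58K

Derivation:
At Eta: gained [] -> total []
At Lambda: gained ['L58K'] -> total ['L58K']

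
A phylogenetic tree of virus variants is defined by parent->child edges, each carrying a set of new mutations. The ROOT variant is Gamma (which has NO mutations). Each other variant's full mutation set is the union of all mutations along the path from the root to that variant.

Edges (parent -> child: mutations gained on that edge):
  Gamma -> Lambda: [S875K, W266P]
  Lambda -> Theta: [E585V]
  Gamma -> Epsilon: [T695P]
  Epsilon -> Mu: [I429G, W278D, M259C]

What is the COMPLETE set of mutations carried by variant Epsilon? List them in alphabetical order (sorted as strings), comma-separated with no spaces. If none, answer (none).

At Gamma: gained [] -> total []
At Epsilon: gained ['T695P'] -> total ['T695P']

Answer: T695P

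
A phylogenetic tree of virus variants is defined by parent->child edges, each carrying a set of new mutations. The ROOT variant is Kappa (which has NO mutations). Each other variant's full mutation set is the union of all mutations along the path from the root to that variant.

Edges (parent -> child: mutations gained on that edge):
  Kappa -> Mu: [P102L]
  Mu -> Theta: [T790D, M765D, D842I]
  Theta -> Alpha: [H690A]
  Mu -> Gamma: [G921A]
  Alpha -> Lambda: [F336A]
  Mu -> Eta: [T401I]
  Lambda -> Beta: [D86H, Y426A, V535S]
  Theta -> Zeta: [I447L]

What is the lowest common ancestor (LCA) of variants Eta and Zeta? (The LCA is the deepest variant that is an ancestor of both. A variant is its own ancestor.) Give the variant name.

Answer: Mu

Derivation:
Path from root to Eta: Kappa -> Mu -> Eta
  ancestors of Eta: {Kappa, Mu, Eta}
Path from root to Zeta: Kappa -> Mu -> Theta -> Zeta
  ancestors of Zeta: {Kappa, Mu, Theta, Zeta}
Common ancestors: {Kappa, Mu}
Walk up from Zeta: Zeta (not in ancestors of Eta), Theta (not in ancestors of Eta), Mu (in ancestors of Eta), Kappa (in ancestors of Eta)
Deepest common ancestor (LCA) = Mu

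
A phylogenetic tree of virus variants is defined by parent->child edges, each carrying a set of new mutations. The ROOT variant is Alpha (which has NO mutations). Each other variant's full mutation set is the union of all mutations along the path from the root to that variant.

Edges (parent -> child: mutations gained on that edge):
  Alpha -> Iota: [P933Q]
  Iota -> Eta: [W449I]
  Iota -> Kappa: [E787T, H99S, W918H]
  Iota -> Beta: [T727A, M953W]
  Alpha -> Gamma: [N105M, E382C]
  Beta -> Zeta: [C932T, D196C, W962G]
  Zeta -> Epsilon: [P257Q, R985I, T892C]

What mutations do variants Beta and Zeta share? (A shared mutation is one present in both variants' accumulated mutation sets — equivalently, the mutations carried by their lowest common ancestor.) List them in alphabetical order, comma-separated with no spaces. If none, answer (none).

Accumulating mutations along path to Beta:
  At Alpha: gained [] -> total []
  At Iota: gained ['P933Q'] -> total ['P933Q']
  At Beta: gained ['T727A', 'M953W'] -> total ['M953W', 'P933Q', 'T727A']
Mutations(Beta) = ['M953W', 'P933Q', 'T727A']
Accumulating mutations along path to Zeta:
  At Alpha: gained [] -> total []
  At Iota: gained ['P933Q'] -> total ['P933Q']
  At Beta: gained ['T727A', 'M953W'] -> total ['M953W', 'P933Q', 'T727A']
  At Zeta: gained ['C932T', 'D196C', 'W962G'] -> total ['C932T', 'D196C', 'M953W', 'P933Q', 'T727A', 'W962G']
Mutations(Zeta) = ['C932T', 'D196C', 'M953W', 'P933Q', 'T727A', 'W962G']
Intersection: ['M953W', 'P933Q', 'T727A'] ∩ ['C932T', 'D196C', 'M953W', 'P933Q', 'T727A', 'W962G'] = ['M953W', 'P933Q', 'T727A']

Answer: M953W,P933Q,T727A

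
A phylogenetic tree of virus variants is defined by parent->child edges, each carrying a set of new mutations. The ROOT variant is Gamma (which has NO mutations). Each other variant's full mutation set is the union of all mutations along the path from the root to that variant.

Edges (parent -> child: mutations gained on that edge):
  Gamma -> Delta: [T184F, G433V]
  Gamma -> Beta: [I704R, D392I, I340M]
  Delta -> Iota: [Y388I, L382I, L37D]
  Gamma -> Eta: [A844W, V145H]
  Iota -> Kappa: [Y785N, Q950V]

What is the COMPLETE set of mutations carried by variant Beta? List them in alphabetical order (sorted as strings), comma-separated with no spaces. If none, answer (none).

Answer: D392I,I340M,I704R

Derivation:
At Gamma: gained [] -> total []
At Beta: gained ['I704R', 'D392I', 'I340M'] -> total ['D392I', 'I340M', 'I704R']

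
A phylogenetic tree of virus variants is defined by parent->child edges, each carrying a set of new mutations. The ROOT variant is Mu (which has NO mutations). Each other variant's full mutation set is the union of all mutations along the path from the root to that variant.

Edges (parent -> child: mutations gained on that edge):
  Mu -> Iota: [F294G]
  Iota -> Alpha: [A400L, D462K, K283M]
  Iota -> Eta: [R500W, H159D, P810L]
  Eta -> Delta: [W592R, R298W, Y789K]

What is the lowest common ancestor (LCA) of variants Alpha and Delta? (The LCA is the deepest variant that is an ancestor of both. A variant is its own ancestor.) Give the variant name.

Path from root to Alpha: Mu -> Iota -> Alpha
  ancestors of Alpha: {Mu, Iota, Alpha}
Path from root to Delta: Mu -> Iota -> Eta -> Delta
  ancestors of Delta: {Mu, Iota, Eta, Delta}
Common ancestors: {Mu, Iota}
Walk up from Delta: Delta (not in ancestors of Alpha), Eta (not in ancestors of Alpha), Iota (in ancestors of Alpha), Mu (in ancestors of Alpha)
Deepest common ancestor (LCA) = Iota

Answer: Iota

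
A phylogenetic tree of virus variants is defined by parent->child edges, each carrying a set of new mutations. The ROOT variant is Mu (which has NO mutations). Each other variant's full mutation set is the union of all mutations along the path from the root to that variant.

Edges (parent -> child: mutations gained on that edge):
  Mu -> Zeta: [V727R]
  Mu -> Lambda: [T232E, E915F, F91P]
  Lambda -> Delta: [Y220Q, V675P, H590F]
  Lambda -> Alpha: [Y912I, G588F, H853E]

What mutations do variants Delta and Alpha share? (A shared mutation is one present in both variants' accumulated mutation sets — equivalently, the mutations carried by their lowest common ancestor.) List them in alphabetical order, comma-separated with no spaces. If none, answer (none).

Answer: E915F,F91P,T232E

Derivation:
Accumulating mutations along path to Delta:
  At Mu: gained [] -> total []
  At Lambda: gained ['T232E', 'E915F', 'F91P'] -> total ['E915F', 'F91P', 'T232E']
  At Delta: gained ['Y220Q', 'V675P', 'H590F'] -> total ['E915F', 'F91P', 'H590F', 'T232E', 'V675P', 'Y220Q']
Mutations(Delta) = ['E915F', 'F91P', 'H590F', 'T232E', 'V675P', 'Y220Q']
Accumulating mutations along path to Alpha:
  At Mu: gained [] -> total []
  At Lambda: gained ['T232E', 'E915F', 'F91P'] -> total ['E915F', 'F91P', 'T232E']
  At Alpha: gained ['Y912I', 'G588F', 'H853E'] -> total ['E915F', 'F91P', 'G588F', 'H853E', 'T232E', 'Y912I']
Mutations(Alpha) = ['E915F', 'F91P', 'G588F', 'H853E', 'T232E', 'Y912I']
Intersection: ['E915F', 'F91P', 'H590F', 'T232E', 'V675P', 'Y220Q'] ∩ ['E915F', 'F91P', 'G588F', 'H853E', 'T232E', 'Y912I'] = ['E915F', 'F91P', 'T232E']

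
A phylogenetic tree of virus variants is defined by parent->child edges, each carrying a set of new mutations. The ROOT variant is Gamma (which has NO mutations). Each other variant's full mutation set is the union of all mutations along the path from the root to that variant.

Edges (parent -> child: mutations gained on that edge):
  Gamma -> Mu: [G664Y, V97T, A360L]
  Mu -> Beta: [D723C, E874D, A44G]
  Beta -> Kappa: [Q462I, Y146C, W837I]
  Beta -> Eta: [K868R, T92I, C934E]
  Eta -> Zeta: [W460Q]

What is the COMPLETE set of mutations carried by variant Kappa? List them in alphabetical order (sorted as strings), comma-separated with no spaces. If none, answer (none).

Answer: A360L,A44G,D723C,E874D,G664Y,Q462I,V97T,W837I,Y146C

Derivation:
At Gamma: gained [] -> total []
At Mu: gained ['G664Y', 'V97T', 'A360L'] -> total ['A360L', 'G664Y', 'V97T']
At Beta: gained ['D723C', 'E874D', 'A44G'] -> total ['A360L', 'A44G', 'D723C', 'E874D', 'G664Y', 'V97T']
At Kappa: gained ['Q462I', 'Y146C', 'W837I'] -> total ['A360L', 'A44G', 'D723C', 'E874D', 'G664Y', 'Q462I', 'V97T', 'W837I', 'Y146C']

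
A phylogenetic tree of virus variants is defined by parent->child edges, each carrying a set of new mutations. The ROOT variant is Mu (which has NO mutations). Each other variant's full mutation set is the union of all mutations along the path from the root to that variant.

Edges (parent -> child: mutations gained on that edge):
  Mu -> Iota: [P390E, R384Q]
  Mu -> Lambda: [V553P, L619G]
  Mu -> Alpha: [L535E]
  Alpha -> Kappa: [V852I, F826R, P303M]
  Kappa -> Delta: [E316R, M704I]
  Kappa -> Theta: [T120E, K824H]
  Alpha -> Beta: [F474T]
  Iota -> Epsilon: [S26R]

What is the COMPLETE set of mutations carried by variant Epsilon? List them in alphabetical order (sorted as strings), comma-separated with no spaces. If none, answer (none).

Answer: P390E,R384Q,S26R

Derivation:
At Mu: gained [] -> total []
At Iota: gained ['P390E', 'R384Q'] -> total ['P390E', 'R384Q']
At Epsilon: gained ['S26R'] -> total ['P390E', 'R384Q', 'S26R']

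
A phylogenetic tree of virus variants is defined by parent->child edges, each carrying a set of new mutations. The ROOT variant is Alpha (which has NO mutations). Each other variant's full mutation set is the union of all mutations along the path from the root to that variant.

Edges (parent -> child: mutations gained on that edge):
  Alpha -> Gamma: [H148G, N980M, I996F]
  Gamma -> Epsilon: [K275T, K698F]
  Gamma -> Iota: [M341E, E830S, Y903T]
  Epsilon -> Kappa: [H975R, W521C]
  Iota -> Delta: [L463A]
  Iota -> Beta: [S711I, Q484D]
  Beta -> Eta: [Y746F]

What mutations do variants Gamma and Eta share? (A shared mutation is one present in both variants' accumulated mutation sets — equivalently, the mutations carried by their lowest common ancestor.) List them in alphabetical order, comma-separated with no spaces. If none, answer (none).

Accumulating mutations along path to Gamma:
  At Alpha: gained [] -> total []
  At Gamma: gained ['H148G', 'N980M', 'I996F'] -> total ['H148G', 'I996F', 'N980M']
Mutations(Gamma) = ['H148G', 'I996F', 'N980M']
Accumulating mutations along path to Eta:
  At Alpha: gained [] -> total []
  At Gamma: gained ['H148G', 'N980M', 'I996F'] -> total ['H148G', 'I996F', 'N980M']
  At Iota: gained ['M341E', 'E830S', 'Y903T'] -> total ['E830S', 'H148G', 'I996F', 'M341E', 'N980M', 'Y903T']
  At Beta: gained ['S711I', 'Q484D'] -> total ['E830S', 'H148G', 'I996F', 'M341E', 'N980M', 'Q484D', 'S711I', 'Y903T']
  At Eta: gained ['Y746F'] -> total ['E830S', 'H148G', 'I996F', 'M341E', 'N980M', 'Q484D', 'S711I', 'Y746F', 'Y903T']
Mutations(Eta) = ['E830S', 'H148G', 'I996F', 'M341E', 'N980M', 'Q484D', 'S711I', 'Y746F', 'Y903T']
Intersection: ['H148G', 'I996F', 'N980M'] ∩ ['E830S', 'H148G', 'I996F', 'M341E', 'N980M', 'Q484D', 'S711I', 'Y746F', 'Y903T'] = ['H148G', 'I996F', 'N980M']

Answer: H148G,I996F,N980M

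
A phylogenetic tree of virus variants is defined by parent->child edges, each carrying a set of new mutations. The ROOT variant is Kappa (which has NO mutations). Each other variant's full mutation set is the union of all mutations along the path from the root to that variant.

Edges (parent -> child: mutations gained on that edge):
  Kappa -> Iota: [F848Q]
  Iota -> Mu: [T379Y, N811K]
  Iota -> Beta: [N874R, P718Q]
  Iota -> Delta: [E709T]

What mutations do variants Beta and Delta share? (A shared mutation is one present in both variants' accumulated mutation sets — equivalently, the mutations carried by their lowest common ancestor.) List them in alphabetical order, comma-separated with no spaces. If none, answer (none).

Answer: F848Q

Derivation:
Accumulating mutations along path to Beta:
  At Kappa: gained [] -> total []
  At Iota: gained ['F848Q'] -> total ['F848Q']
  At Beta: gained ['N874R', 'P718Q'] -> total ['F848Q', 'N874R', 'P718Q']
Mutations(Beta) = ['F848Q', 'N874R', 'P718Q']
Accumulating mutations along path to Delta:
  At Kappa: gained [] -> total []
  At Iota: gained ['F848Q'] -> total ['F848Q']
  At Delta: gained ['E709T'] -> total ['E709T', 'F848Q']
Mutations(Delta) = ['E709T', 'F848Q']
Intersection: ['F848Q', 'N874R', 'P718Q'] ∩ ['E709T', 'F848Q'] = ['F848Q']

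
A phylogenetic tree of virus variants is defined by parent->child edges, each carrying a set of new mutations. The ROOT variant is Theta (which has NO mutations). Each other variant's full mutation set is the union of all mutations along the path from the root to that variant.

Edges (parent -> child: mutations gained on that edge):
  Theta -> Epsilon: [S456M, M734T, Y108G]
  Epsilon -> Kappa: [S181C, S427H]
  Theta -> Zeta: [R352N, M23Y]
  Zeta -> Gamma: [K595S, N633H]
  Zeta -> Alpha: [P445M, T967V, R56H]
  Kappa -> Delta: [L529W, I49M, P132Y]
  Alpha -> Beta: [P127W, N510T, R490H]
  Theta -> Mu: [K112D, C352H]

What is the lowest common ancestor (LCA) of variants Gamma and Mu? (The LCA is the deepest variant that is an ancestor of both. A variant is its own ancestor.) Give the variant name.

Answer: Theta

Derivation:
Path from root to Gamma: Theta -> Zeta -> Gamma
  ancestors of Gamma: {Theta, Zeta, Gamma}
Path from root to Mu: Theta -> Mu
  ancestors of Mu: {Theta, Mu}
Common ancestors: {Theta}
Walk up from Mu: Mu (not in ancestors of Gamma), Theta (in ancestors of Gamma)
Deepest common ancestor (LCA) = Theta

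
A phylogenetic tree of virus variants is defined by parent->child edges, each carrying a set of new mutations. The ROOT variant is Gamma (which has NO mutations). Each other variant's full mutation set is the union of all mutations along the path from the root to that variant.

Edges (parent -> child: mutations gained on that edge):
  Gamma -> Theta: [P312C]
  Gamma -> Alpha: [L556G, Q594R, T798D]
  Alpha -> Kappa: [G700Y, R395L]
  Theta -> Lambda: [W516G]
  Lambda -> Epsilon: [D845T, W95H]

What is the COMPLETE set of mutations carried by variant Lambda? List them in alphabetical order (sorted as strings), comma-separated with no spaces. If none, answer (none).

Answer: P312C,W516G

Derivation:
At Gamma: gained [] -> total []
At Theta: gained ['P312C'] -> total ['P312C']
At Lambda: gained ['W516G'] -> total ['P312C', 'W516G']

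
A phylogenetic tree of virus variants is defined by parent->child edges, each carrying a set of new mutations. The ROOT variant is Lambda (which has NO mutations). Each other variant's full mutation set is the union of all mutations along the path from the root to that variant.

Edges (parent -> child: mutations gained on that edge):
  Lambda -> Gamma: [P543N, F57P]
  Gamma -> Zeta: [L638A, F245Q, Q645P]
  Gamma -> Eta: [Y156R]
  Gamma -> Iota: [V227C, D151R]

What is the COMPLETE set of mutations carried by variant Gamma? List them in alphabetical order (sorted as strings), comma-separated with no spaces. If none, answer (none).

At Lambda: gained [] -> total []
At Gamma: gained ['P543N', 'F57P'] -> total ['F57P', 'P543N']

Answer: F57P,P543N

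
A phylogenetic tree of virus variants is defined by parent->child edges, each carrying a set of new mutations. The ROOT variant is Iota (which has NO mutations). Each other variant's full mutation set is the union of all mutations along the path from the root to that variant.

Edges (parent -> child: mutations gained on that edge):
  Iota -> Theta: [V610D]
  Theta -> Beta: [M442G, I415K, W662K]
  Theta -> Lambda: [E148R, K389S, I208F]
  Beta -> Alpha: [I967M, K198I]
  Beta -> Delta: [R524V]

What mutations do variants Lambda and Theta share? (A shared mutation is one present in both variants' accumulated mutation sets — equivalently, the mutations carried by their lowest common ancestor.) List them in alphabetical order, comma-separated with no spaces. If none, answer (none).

Answer: V610D

Derivation:
Accumulating mutations along path to Lambda:
  At Iota: gained [] -> total []
  At Theta: gained ['V610D'] -> total ['V610D']
  At Lambda: gained ['E148R', 'K389S', 'I208F'] -> total ['E148R', 'I208F', 'K389S', 'V610D']
Mutations(Lambda) = ['E148R', 'I208F', 'K389S', 'V610D']
Accumulating mutations along path to Theta:
  At Iota: gained [] -> total []
  At Theta: gained ['V610D'] -> total ['V610D']
Mutations(Theta) = ['V610D']
Intersection: ['E148R', 'I208F', 'K389S', 'V610D'] ∩ ['V610D'] = ['V610D']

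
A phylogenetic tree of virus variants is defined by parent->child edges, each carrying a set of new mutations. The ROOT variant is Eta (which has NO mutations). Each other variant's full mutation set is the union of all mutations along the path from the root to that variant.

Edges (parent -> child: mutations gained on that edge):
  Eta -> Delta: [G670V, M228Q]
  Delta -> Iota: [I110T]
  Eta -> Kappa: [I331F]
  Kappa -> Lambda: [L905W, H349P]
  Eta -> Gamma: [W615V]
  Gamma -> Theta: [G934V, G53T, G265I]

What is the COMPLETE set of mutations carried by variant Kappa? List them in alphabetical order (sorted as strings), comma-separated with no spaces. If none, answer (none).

At Eta: gained [] -> total []
At Kappa: gained ['I331F'] -> total ['I331F']

Answer: I331F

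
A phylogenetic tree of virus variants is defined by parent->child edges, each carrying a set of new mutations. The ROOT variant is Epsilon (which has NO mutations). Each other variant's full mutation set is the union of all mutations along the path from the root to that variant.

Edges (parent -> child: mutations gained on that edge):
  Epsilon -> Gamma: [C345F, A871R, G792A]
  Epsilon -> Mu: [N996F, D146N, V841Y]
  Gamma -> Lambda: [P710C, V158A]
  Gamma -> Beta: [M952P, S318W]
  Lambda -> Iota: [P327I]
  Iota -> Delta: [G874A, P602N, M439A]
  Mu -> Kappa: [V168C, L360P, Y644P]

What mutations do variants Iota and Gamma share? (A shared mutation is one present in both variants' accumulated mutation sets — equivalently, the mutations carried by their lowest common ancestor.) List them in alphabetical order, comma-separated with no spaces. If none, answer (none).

Accumulating mutations along path to Iota:
  At Epsilon: gained [] -> total []
  At Gamma: gained ['C345F', 'A871R', 'G792A'] -> total ['A871R', 'C345F', 'G792A']
  At Lambda: gained ['P710C', 'V158A'] -> total ['A871R', 'C345F', 'G792A', 'P710C', 'V158A']
  At Iota: gained ['P327I'] -> total ['A871R', 'C345F', 'G792A', 'P327I', 'P710C', 'V158A']
Mutations(Iota) = ['A871R', 'C345F', 'G792A', 'P327I', 'P710C', 'V158A']
Accumulating mutations along path to Gamma:
  At Epsilon: gained [] -> total []
  At Gamma: gained ['C345F', 'A871R', 'G792A'] -> total ['A871R', 'C345F', 'G792A']
Mutations(Gamma) = ['A871R', 'C345F', 'G792A']
Intersection: ['A871R', 'C345F', 'G792A', 'P327I', 'P710C', 'V158A'] ∩ ['A871R', 'C345F', 'G792A'] = ['A871R', 'C345F', 'G792A']

Answer: A871R,C345F,G792A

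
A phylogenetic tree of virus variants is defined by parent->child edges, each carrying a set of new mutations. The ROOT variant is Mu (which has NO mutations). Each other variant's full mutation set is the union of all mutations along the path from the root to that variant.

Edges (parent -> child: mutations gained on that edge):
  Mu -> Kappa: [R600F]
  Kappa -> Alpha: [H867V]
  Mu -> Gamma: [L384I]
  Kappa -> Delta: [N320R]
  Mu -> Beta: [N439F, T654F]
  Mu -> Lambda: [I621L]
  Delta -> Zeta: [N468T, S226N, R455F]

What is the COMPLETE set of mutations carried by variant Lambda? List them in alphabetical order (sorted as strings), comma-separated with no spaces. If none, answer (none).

Answer: I621L

Derivation:
At Mu: gained [] -> total []
At Lambda: gained ['I621L'] -> total ['I621L']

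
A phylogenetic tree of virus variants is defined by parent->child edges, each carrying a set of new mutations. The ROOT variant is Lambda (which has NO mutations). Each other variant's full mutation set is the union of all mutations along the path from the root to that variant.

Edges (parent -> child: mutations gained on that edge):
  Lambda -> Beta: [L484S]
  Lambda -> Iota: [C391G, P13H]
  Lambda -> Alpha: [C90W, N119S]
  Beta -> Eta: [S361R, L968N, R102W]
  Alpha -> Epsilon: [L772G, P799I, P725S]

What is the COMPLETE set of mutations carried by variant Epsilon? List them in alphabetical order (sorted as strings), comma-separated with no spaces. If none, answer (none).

Answer: C90W,L772G,N119S,P725S,P799I

Derivation:
At Lambda: gained [] -> total []
At Alpha: gained ['C90W', 'N119S'] -> total ['C90W', 'N119S']
At Epsilon: gained ['L772G', 'P799I', 'P725S'] -> total ['C90W', 'L772G', 'N119S', 'P725S', 'P799I']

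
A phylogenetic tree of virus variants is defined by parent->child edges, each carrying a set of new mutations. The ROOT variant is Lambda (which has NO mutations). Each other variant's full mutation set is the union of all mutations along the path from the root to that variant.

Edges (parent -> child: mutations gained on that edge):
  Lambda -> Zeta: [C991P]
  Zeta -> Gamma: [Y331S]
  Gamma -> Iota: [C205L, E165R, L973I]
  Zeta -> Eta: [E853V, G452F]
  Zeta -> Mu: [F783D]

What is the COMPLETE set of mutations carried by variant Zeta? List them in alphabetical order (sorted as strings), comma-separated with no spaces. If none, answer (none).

Answer: C991P

Derivation:
At Lambda: gained [] -> total []
At Zeta: gained ['C991P'] -> total ['C991P']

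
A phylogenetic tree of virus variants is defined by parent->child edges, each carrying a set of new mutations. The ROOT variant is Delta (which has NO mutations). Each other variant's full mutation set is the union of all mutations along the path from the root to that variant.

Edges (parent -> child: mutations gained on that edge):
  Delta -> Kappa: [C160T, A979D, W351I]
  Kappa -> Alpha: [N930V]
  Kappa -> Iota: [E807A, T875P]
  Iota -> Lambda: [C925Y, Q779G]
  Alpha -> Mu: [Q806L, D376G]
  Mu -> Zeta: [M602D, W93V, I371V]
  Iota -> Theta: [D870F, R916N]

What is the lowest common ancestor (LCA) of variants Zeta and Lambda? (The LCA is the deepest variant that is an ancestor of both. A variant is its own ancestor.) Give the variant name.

Answer: Kappa

Derivation:
Path from root to Zeta: Delta -> Kappa -> Alpha -> Mu -> Zeta
  ancestors of Zeta: {Delta, Kappa, Alpha, Mu, Zeta}
Path from root to Lambda: Delta -> Kappa -> Iota -> Lambda
  ancestors of Lambda: {Delta, Kappa, Iota, Lambda}
Common ancestors: {Delta, Kappa}
Walk up from Lambda: Lambda (not in ancestors of Zeta), Iota (not in ancestors of Zeta), Kappa (in ancestors of Zeta), Delta (in ancestors of Zeta)
Deepest common ancestor (LCA) = Kappa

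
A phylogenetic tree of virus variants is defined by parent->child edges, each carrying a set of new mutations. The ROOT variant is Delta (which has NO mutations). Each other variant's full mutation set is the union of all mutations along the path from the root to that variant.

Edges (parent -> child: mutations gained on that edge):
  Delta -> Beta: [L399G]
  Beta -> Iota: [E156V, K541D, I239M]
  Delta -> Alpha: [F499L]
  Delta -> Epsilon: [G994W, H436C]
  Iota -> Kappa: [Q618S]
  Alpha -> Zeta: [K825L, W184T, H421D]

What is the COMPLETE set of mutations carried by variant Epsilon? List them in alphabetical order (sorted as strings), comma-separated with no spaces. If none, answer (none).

Answer: G994W,H436C

Derivation:
At Delta: gained [] -> total []
At Epsilon: gained ['G994W', 'H436C'] -> total ['G994W', 'H436C']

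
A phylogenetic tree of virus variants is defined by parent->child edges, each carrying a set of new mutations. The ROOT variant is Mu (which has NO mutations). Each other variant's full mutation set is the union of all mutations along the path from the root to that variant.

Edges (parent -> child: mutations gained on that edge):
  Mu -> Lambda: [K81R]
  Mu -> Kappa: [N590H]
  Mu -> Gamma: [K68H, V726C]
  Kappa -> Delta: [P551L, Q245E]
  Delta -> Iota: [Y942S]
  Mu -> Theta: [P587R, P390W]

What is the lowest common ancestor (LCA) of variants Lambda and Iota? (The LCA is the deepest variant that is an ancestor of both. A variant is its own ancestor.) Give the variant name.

Path from root to Lambda: Mu -> Lambda
  ancestors of Lambda: {Mu, Lambda}
Path from root to Iota: Mu -> Kappa -> Delta -> Iota
  ancestors of Iota: {Mu, Kappa, Delta, Iota}
Common ancestors: {Mu}
Walk up from Iota: Iota (not in ancestors of Lambda), Delta (not in ancestors of Lambda), Kappa (not in ancestors of Lambda), Mu (in ancestors of Lambda)
Deepest common ancestor (LCA) = Mu

Answer: Mu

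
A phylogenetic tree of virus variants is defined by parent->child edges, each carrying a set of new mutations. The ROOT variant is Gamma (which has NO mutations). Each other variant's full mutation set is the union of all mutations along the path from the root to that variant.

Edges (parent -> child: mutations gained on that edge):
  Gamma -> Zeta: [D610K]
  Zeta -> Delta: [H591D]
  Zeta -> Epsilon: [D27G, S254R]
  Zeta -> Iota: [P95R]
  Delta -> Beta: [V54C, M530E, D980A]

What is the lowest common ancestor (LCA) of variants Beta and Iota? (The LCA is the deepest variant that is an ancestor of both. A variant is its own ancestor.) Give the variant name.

Path from root to Beta: Gamma -> Zeta -> Delta -> Beta
  ancestors of Beta: {Gamma, Zeta, Delta, Beta}
Path from root to Iota: Gamma -> Zeta -> Iota
  ancestors of Iota: {Gamma, Zeta, Iota}
Common ancestors: {Gamma, Zeta}
Walk up from Iota: Iota (not in ancestors of Beta), Zeta (in ancestors of Beta), Gamma (in ancestors of Beta)
Deepest common ancestor (LCA) = Zeta

Answer: Zeta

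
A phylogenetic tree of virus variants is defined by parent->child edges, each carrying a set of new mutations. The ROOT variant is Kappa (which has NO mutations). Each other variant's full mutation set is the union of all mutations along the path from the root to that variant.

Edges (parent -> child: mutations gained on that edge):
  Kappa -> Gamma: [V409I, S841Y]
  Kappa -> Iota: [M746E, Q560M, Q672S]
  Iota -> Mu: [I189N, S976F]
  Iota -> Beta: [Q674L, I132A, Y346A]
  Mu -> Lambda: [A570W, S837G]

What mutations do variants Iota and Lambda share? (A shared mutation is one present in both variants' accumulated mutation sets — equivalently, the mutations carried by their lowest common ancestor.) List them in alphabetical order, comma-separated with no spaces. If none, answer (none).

Accumulating mutations along path to Iota:
  At Kappa: gained [] -> total []
  At Iota: gained ['M746E', 'Q560M', 'Q672S'] -> total ['M746E', 'Q560M', 'Q672S']
Mutations(Iota) = ['M746E', 'Q560M', 'Q672S']
Accumulating mutations along path to Lambda:
  At Kappa: gained [] -> total []
  At Iota: gained ['M746E', 'Q560M', 'Q672S'] -> total ['M746E', 'Q560M', 'Q672S']
  At Mu: gained ['I189N', 'S976F'] -> total ['I189N', 'M746E', 'Q560M', 'Q672S', 'S976F']
  At Lambda: gained ['A570W', 'S837G'] -> total ['A570W', 'I189N', 'M746E', 'Q560M', 'Q672S', 'S837G', 'S976F']
Mutations(Lambda) = ['A570W', 'I189N', 'M746E', 'Q560M', 'Q672S', 'S837G', 'S976F']
Intersection: ['M746E', 'Q560M', 'Q672S'] ∩ ['A570W', 'I189N', 'M746E', 'Q560M', 'Q672S', 'S837G', 'S976F'] = ['M746E', 'Q560M', 'Q672S']

Answer: M746E,Q560M,Q672S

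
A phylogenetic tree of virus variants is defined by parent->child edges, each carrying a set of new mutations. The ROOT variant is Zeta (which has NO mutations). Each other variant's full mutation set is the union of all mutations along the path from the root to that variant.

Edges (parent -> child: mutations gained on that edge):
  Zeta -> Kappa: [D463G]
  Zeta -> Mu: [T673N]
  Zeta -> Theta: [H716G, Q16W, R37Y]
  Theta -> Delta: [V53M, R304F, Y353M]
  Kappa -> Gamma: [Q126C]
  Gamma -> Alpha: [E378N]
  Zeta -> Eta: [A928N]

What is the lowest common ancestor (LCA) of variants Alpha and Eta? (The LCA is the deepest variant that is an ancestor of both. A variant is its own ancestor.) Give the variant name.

Path from root to Alpha: Zeta -> Kappa -> Gamma -> Alpha
  ancestors of Alpha: {Zeta, Kappa, Gamma, Alpha}
Path from root to Eta: Zeta -> Eta
  ancestors of Eta: {Zeta, Eta}
Common ancestors: {Zeta}
Walk up from Eta: Eta (not in ancestors of Alpha), Zeta (in ancestors of Alpha)
Deepest common ancestor (LCA) = Zeta

Answer: Zeta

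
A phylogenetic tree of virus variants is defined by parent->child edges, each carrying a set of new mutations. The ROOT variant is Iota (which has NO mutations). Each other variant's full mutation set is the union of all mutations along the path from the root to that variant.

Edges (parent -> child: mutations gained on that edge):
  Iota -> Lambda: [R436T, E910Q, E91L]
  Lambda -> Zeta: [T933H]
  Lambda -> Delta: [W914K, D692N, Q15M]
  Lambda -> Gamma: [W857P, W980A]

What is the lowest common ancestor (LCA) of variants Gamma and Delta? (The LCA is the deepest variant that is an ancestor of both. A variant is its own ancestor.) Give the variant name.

Path from root to Gamma: Iota -> Lambda -> Gamma
  ancestors of Gamma: {Iota, Lambda, Gamma}
Path from root to Delta: Iota -> Lambda -> Delta
  ancestors of Delta: {Iota, Lambda, Delta}
Common ancestors: {Iota, Lambda}
Walk up from Delta: Delta (not in ancestors of Gamma), Lambda (in ancestors of Gamma), Iota (in ancestors of Gamma)
Deepest common ancestor (LCA) = Lambda

Answer: Lambda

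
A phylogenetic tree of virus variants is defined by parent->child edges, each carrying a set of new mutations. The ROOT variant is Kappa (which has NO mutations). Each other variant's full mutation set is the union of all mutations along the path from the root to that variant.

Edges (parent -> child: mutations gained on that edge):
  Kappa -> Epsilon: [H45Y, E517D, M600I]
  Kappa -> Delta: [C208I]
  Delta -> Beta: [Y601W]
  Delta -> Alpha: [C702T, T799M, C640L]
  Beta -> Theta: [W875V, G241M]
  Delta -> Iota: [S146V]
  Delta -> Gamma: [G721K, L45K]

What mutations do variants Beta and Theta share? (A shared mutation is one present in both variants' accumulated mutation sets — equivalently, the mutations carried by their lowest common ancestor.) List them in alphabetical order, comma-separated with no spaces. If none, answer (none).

Answer: C208I,Y601W

Derivation:
Accumulating mutations along path to Beta:
  At Kappa: gained [] -> total []
  At Delta: gained ['C208I'] -> total ['C208I']
  At Beta: gained ['Y601W'] -> total ['C208I', 'Y601W']
Mutations(Beta) = ['C208I', 'Y601W']
Accumulating mutations along path to Theta:
  At Kappa: gained [] -> total []
  At Delta: gained ['C208I'] -> total ['C208I']
  At Beta: gained ['Y601W'] -> total ['C208I', 'Y601W']
  At Theta: gained ['W875V', 'G241M'] -> total ['C208I', 'G241M', 'W875V', 'Y601W']
Mutations(Theta) = ['C208I', 'G241M', 'W875V', 'Y601W']
Intersection: ['C208I', 'Y601W'] ∩ ['C208I', 'G241M', 'W875V', 'Y601W'] = ['C208I', 'Y601W']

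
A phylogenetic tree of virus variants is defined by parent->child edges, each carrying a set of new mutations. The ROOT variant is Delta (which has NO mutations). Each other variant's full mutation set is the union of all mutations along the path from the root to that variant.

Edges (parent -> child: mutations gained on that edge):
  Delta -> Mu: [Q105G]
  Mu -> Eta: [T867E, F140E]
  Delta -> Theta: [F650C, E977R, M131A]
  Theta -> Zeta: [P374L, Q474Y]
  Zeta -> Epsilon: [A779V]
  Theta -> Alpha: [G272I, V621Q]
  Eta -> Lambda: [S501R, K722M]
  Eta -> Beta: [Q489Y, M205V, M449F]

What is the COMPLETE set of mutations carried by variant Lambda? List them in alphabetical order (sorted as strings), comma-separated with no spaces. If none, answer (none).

Answer: F140E,K722M,Q105G,S501R,T867E

Derivation:
At Delta: gained [] -> total []
At Mu: gained ['Q105G'] -> total ['Q105G']
At Eta: gained ['T867E', 'F140E'] -> total ['F140E', 'Q105G', 'T867E']
At Lambda: gained ['S501R', 'K722M'] -> total ['F140E', 'K722M', 'Q105G', 'S501R', 'T867E']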